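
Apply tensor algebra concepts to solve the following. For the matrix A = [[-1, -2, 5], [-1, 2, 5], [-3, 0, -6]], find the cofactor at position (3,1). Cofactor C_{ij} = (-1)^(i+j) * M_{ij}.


To find cofactor C_{31}, delete row 3 and column 1.
The resulting 2x2 submatrix is: [[-2, 5], [2, 5]]
Minor M_{31} = -2*5 - 5*2
  = -10 - 10 = -20
Sign = (-1)^(3+1) = (-1)^4 = 1
Cofactor C_{31} = 1 * -20 = -20

-20


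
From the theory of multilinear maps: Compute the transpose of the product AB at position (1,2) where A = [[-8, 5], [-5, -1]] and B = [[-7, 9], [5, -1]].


(AB)^T_{ij} = (AB)_{ji} = sum_k A_{jk} B_{ki}.
For i=1, j=2 we need (AB)_{21}:
A_{21} * B_{11} = -5 * -7 = 35
A_{22} * B_{21} = -1 * 5 = -5
Sum = 35 + -5 = 30

30


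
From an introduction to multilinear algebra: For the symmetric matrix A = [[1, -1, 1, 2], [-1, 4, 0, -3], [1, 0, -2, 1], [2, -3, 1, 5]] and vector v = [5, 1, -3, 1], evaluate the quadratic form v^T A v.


First compute Av:
(Av)_1 = 1*5 + -1*1 + 1*-3 + 2*1 = 3
(Av)_2 = -1*5 + 4*1 + 0*-3 + -3*1 = -4
(Av)_3 = 1*5 + 0*1 + -2*-3 + 1*1 = 12
(Av)_4 = 2*5 + -3*1 + 1*-3 + 5*1 = 9
Av = [3, -4, 12, 9]
Then v^T (Av) = 5*3 + 1*-4 + -3*12 + 1*9
= 15 + -4 + -36 + 9 = -16

-16


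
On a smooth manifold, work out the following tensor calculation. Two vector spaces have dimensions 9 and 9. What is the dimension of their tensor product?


The dimension of a tensor product is the product of dimensions.
dim(V) = 9, dim(W) = 9
dim(V (x) W) = 9 * 9 = 81

81


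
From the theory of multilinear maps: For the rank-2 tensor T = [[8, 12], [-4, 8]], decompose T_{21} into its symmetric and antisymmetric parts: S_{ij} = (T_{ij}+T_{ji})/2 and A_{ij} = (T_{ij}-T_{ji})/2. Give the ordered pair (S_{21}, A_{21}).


T_{21} = -4
T_{12} = 12
S_{21} = (-4 + 12)/2 = 8/2 = 4
A_{21} = (-4 - 12)/2 = -16/2 = -8
Check: S + A = 4 + -8 = -4 = T_{21}.

(4, -8)


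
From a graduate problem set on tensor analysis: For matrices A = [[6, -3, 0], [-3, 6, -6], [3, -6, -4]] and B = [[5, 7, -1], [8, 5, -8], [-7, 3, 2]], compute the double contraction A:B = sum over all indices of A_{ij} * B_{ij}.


A:B = sum over all i,j of A_{ij} * B_{ij}.
Row 1: 6*5=30, -3*7=-21, 0*-1=0 => row sum = 9
Row 2: -3*8=-24, 6*5=30, -6*-8=48 => row sum = 54
Row 3: 3*-7=-21, -6*3=-18, -4*2=-8 => row sum = -47
Total = 9 + 54 + -47 = 16

16


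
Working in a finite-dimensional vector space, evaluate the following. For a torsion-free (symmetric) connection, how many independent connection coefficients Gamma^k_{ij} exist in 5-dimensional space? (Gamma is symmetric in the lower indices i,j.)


Christoffel symbols Gamma^k_{ij} are symmetric in i,j, so there are d * d(d+1)/2 independent symbols.
d = 5
d(d+1)/2 = 5 * 6 / 2 = 15
Total = 5 * 15 = 75

75


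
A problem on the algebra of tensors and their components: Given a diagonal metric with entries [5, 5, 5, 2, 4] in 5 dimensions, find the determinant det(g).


For a diagonal metric, the determinant is the product of diagonal entries.
Diagonal entries: 5, 5, 5, 2, 4
det(g) = 5 * 5 * 5 * 2 * 4 = 1000

1000


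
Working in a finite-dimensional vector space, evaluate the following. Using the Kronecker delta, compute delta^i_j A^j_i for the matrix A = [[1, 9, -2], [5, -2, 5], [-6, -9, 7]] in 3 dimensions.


The contraction (trace) of a rank-2 tensor is the sum of its diagonal elements.
Diagonal entries: A[1,1] = 1, A[2,2] = -2, A[3,3] = 7
Tr(A) = 1 + -2 + 7 = 6

6


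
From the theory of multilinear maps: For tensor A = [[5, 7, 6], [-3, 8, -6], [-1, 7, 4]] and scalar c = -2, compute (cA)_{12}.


Scalar multiplication: (cA)_{ij} = c * A_{ij}.
c = -2
A_{12} = 7
(cA)_{12} = -2 * 7 = -14

-14


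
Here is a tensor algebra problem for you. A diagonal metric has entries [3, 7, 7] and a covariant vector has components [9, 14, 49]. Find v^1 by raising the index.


To raise an index with a diagonal metric: v^i = v_i / g_{ii}.
For index 1: v_1 = 9, g_{11} = 3
v^1 = 9 / 3 = 3

3


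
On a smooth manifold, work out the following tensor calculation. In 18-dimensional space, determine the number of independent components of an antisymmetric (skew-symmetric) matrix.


An antisymmetric rank-2 tensor satisfies A_{ij} = -A_{ji}, so diagonal entries are zero.
The independent components are the upper-triangular entries: C(n, 2) = n(n-1)/2.
n = 18
C(18, 2) = 18 * 17 / 2 = 306 / 2 = 153

153


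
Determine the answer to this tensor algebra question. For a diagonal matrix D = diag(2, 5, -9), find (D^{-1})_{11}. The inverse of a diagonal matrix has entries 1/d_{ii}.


For a diagonal matrix, the inverse has entries (D^{-1})_{ii} = 1/d_{ii}.
The diagonal entries are: d_{11} = 2, d_{22} = 5, d_{33} = -9
We need (D^{-1})_{11} = 1/d_{11} = 1/2 = 1/2

1/2


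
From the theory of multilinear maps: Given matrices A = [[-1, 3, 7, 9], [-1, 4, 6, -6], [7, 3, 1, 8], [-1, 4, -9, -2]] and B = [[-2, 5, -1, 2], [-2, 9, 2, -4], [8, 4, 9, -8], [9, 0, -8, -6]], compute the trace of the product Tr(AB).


Tr(AB) = sum_i (AB)_{ii} where (AB)_{ii} = sum_k A_{ik} B_{ki}.
(AB)_{11} = -1*-2 + 3*-2 + 7*8 + 9*9 = 133
(AB)_{22} = -1*5 + 4*9 + 6*4 + -6*0 = 55
(AB)_{33} = 7*-1 + 3*2 + 1*9 + 8*-8 = -56
(AB)_{44} = -1*2 + 4*-4 + -9*-8 + -2*-6 = 66
Tr(AB) = 133 + 55 + -56 + 66 = 198

198


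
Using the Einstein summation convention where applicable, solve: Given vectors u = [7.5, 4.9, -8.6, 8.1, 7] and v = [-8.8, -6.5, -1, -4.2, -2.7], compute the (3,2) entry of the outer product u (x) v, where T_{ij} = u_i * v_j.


The outer product entry T_{ij} = u_i * v_j.
We need i=3, j=2.
u_3 = -8.6, v_2 = -6.5
T_{3,2} = -8.6 * -6.5 = 55.9

55.9


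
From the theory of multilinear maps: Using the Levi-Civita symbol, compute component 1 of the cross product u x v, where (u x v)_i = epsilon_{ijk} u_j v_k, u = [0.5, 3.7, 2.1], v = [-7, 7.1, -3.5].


(u x v)_1 = sum_{j,k} epsilon_{1jk} u_j v_k. Only permutations of (1,2,3) contribute; the two non-zero terms are:
eps_{123} u_2 v_3 = 1 * 3.7 * -3.5 = -12.95
eps_{132} u_3 v_2 = -1 * 2.1 * 7.1 = -14.91
(u x v)_1 = -27.86

-27.86


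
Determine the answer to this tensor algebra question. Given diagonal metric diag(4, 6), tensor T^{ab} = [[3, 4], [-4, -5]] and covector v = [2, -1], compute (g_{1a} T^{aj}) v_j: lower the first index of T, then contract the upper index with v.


Step 1: lower the first index. For a diagonal metric, g_{ia} T^{aj} = g_{ii} T^{ij} (no sum on i).
g_{11} = 4
S_1{}^1 = 4 * T^{11} = 4 * 3 = 12
S_1{}^2 = 4 * T^{12} = 4 * 4 = 16
Step 2: contract S_1{}^j with v_j.
S_1{}^1 * v_1 = 12 * 2 = 24
S_1{}^2 * v_2 = 16 * -1 = -16
Result = 24 + -16 = 8

8


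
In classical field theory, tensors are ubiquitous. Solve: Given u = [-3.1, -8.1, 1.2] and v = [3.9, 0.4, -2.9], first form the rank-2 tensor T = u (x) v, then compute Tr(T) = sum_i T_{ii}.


The outer product gives T_{ij} = u_i v_j.
The trace (contraction) is Tr(T) = sum_i T_{ii} = sum_i u_i v_i.
Diagonal entries:
T_{11} = u_1 * v_1 = -3.1 * 3.9 = -12.09
T_{22} = u_2 * v_2 = -8.1 * 0.4 = -3.24
T_{33} = u_3 * v_3 = 1.2 * -2.9 = -3.48
Tr(T) = -12.09 + -3.24 + -3.48 = -18.81

-18.81


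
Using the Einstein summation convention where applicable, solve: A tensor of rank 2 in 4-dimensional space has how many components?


The number of components of a rank-r tensor in d dimensions is d^r.
Here d = 4 and r = 2.
4^2 = 16

16


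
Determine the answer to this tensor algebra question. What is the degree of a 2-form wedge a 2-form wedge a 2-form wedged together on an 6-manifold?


The degree of a wedge product is the sum of the degrees of the individual forms.
Degrees: 2, 2, 2
Total degree = 2 + 2 + 2 = 6

6


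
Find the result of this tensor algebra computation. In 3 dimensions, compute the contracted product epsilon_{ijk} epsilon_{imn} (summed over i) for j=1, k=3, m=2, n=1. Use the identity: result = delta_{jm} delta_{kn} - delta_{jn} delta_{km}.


Using the identity: epsilon_{ijk} epsilon_{imn} = delta_{jm} delta_{kn} - delta_{jn} delta_{km}.
delta_{12} = 0
delta_{31} = 0
delta_{11} = 1
delta_{32} = 0
Result = 0 * 0 - 1 * 0 = 0 - 0 = 0

0


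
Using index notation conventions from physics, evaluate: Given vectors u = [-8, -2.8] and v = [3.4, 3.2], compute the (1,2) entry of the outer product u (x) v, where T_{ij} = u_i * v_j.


The outer product entry T_{ij} = u_i * v_j.
We need i=1, j=2.
u_1 = -8, v_2 = 3.2
T_{1,2} = -8 * 3.2 = -25.6

-25.6


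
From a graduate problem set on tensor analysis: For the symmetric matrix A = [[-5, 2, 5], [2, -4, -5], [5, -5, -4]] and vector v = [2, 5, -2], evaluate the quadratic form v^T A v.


First compute Av:
(Av)_1 = -5*2 + 2*5 + 5*-2 = -10
(Av)_2 = 2*2 + -4*5 + -5*-2 = -6
(Av)_3 = 5*2 + -5*5 + -4*-2 = -7
Av = [-10, -6, -7]
Then v^T (Av) = 2*-10 + 5*-6 + -2*-7
= -20 + -30 + 14 = -36

-36


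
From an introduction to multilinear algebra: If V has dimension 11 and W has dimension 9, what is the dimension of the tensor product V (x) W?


The dimension of a tensor product is the product of dimensions.
dim(V) = 11, dim(W) = 9
dim(V (x) W) = 11 * 9 = 99

99


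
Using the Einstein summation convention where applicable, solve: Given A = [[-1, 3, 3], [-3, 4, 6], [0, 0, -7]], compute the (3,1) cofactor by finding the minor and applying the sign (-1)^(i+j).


To find cofactor C_{31}, delete row 3 and column 1.
The resulting 2x2 submatrix is: [[3, 3], [4, 6]]
Minor M_{31} = 3*6 - 3*4
  = 18 - 12 = 6
Sign = (-1)^(3+1) = (-1)^4 = 1
Cofactor C_{31} = 1 * 6 = 6

6


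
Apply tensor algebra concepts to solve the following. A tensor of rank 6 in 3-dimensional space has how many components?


The number of components of a rank-r tensor in d dimensions is d^r.
Here d = 3 and r = 6.
3^6 = 729

729


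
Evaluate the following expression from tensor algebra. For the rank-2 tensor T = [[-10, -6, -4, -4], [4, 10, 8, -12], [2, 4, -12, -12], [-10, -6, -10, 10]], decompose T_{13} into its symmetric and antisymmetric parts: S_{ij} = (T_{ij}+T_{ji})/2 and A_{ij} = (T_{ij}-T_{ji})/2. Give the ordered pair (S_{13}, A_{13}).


T_{13} = -4
T_{31} = 2
S_{13} = (-4 + 2)/2 = -2/2 = -1
A_{13} = (-4 - 2)/2 = -6/2 = -3
Check: S + A = -1 + -3 = -4 = T_{13}.

(-1, -3)


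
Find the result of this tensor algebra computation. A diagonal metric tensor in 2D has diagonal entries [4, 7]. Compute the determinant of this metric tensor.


For a diagonal metric, the determinant is the product of diagonal entries.
Diagonal entries: 4, 7
det(g) = 4 * 7 = 28

28


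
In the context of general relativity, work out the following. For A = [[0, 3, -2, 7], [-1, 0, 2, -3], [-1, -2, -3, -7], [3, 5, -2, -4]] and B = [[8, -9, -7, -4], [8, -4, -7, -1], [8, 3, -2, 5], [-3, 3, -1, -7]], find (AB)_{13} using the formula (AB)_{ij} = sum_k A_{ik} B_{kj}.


(AB)_{ij} = sum_k A_{ik} B_{kj}.
For i=1, j=3:
A_{11} * B_{13} = 0 * -7 = 0
A_{12} * B_{23} = 3 * -7 = -21
A_{13} * B_{33} = -2 * -2 = 4
A_{14} * B_{43} = 7 * -1 = -7
Sum = 0 + -21 + 4 + -7 = -24

-24


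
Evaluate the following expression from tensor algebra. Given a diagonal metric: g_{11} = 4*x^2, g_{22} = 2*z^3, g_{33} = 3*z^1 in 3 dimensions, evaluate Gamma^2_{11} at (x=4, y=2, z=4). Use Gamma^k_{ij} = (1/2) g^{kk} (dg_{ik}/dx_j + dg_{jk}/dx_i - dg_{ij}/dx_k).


For a diagonal metric, Gamma^k_{ij} = (1/2) g^{kk} (dg_{ik}/dx_j + dg_{jk}/dx_i - dg_{ij}/dx_k).
The metric is diagonal, so g_{ab} = 0 for a != b.
At the given point: g_{11} = 64, g_{22} = 128, g_{33} = 12
g^{22} = 1/128
dg_{12}/dx_1 = 0 (off-diagonal)
dg_{12}/dx_1 = 0 (off-diagonal)
dg_{11}/dx_2 = dg_{11}/dx_2 = 0
Numerator = 0 + 0 - 0 = 0
Gamma^2_{11} = 0 / (2 * 128) = 0

0


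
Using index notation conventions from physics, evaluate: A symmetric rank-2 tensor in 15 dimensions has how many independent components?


A symmetric rank-2 tensor in d dimensions has d(d+1)/2 independent components.
d = 15
d(d+1)/2 = 15 * 16 / 2 = 240 / 2 = 120

120


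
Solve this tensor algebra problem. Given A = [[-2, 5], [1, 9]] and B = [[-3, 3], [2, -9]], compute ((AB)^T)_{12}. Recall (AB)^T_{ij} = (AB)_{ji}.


(AB)^T_{ij} = (AB)_{ji} = sum_k A_{jk} B_{ki}.
For i=1, j=2 we need (AB)_{21}:
A_{21} * B_{11} = 1 * -3 = -3
A_{22} * B_{21} = 9 * 2 = 18
Sum = -3 + 18 = 15

15


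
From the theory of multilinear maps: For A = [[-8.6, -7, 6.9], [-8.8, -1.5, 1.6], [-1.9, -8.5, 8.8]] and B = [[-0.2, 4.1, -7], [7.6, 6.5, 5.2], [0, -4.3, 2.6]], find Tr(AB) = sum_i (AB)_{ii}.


Tr(AB) = sum_i (AB)_{ii} where (AB)_{ii} = sum_k A_{ik} B_{ki}.
(AB)_{11} = -8.6*-0.2 + -7*7.6 + 6.9*0 = -51.48
(AB)_{22} = -8.8*4.1 + -1.5*6.5 + 1.6*-4.3 = -52.71
(AB)_{33} = -1.9*-7 + -8.5*5.2 + 8.8*2.6 = -8.02
Tr(AB) = -51.48 + -52.71 + -8.02 = -112.21

-112.21


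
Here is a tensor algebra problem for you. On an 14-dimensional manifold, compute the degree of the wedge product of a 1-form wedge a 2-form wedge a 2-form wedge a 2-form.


The degree of a wedge product is the sum of the degrees of the individual forms.
Degrees: 1, 2, 2, 2
Total degree = 1 + 2 + 2 + 2 = 7

7


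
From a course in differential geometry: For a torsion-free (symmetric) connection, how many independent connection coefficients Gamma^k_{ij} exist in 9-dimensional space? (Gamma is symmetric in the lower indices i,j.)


Christoffel symbols Gamma^k_{ij} are symmetric in i,j, so there are d * d(d+1)/2 independent symbols.
d = 9
d(d+1)/2 = 9 * 10 / 2 = 45
Total = 9 * 45 = 405

405


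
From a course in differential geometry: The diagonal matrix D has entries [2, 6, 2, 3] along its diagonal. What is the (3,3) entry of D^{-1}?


For a diagonal matrix, the inverse has entries (D^{-1})_{ii} = 1/d_{ii}.
The diagonal entries are: d_{11} = 2, d_{22} = 6, d_{33} = 2, d_{44} = 3
We need (D^{-1})_{33} = 1/d_{33} = 1/2 = 1/2

1/2


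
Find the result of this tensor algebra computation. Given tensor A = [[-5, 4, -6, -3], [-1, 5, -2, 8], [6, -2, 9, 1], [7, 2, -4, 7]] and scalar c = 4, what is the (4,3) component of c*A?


Scalar multiplication: (cA)_{ij} = c * A_{ij}.
c = 4
A_{43} = -4
(cA)_{43} = 4 * -4 = -16

-16


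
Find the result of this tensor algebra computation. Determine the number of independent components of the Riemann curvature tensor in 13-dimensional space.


The Riemann tensor in d dimensions has d^2(d^2 - 1)/12 independent components.
d = 13, so d^2 = 169
d^2 - 1 = 168
d^2(d^2 - 1) = 169 * 168 = 28392
Divide by 12: 28392 / 12 = 2366

2366


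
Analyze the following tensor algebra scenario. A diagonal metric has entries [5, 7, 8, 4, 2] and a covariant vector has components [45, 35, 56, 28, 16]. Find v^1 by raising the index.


To raise an index with a diagonal metric: v^i = v_i / g_{ii}.
For index 1: v_1 = 45, g_{11} = 5
v^1 = 45 / 5 = 9

9


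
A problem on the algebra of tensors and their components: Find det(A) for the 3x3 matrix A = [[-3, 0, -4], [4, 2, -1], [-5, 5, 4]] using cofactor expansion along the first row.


Expanding along the first row, det(A) = a11*M_11 - a12*M_12 + a13*M_13, where M_1j is the (1,j) minor.
Minor M_11 = 2*4 - -1*5 = 13
Minor M_12 = 4*4 - -1*-5 = 11
Minor M_13 = 4*5 - 2*-5 = 30
det = -3*(13) - 0*(11) + -4*(30)
    = -39 - 0 + -120
    = -159

-159


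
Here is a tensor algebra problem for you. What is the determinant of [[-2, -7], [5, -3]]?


For a 2x2 matrix [[a, b], [c, d]], det = a*d - b*c.
a = -2, b = -7, c = 5, d = -3
a*d = -2 * -3 = 6
b*c = -7 * 5 = -35
det = 6 - -35 = 41

41


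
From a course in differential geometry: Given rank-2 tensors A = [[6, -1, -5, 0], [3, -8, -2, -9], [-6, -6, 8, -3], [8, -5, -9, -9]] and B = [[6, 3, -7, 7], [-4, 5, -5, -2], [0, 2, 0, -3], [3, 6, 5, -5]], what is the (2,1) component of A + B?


Tensor addition is component-wise: (A + B)_{ij} = A_{ij} + B_{ij}.
A_{21} = 3
B_{21} = -4
(A + B)_{21} = 3 + -4 = -1

-1


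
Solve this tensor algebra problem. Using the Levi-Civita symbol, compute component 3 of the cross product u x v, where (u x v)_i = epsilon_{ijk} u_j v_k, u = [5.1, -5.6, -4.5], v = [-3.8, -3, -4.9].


(u x v)_3 = sum_{j,k} epsilon_{3jk} u_j v_k. Only permutations of (1,2,3) contribute; the two non-zero terms are:
eps_{312} u_1 v_2 = 1 * 5.1 * -3 = -15.3
eps_{321} u_2 v_1 = -1 * -5.6 * -3.8 = -21.28
(u x v)_3 = -36.58

-36.58


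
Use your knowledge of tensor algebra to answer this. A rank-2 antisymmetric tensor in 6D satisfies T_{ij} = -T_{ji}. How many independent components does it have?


An antisymmetric rank-2 tensor satisfies A_{ij} = -A_{ji}, so diagonal entries are zero.
The independent components are the upper-triangular entries: C(n, 2) = n(n-1)/2.
n = 6
C(6, 2) = 6 * 5 / 2 = 30 / 2 = 15

15


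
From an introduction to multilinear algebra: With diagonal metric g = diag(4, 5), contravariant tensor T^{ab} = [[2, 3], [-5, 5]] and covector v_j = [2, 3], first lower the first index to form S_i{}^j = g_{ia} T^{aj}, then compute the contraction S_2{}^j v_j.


Step 1: lower the first index. For a diagonal metric, g_{ia} T^{aj} = g_{ii} T^{ij} (no sum on i).
g_{22} = 5
S_2{}^1 = 5 * T^{21} = 5 * -5 = -25
S_2{}^2 = 5 * T^{22} = 5 * 5 = 25
Step 2: contract S_2{}^j with v_j.
S_2{}^1 * v_1 = -25 * 2 = -50
S_2{}^2 * v_2 = 25 * 3 = 75
Result = -50 + 75 = 25

25


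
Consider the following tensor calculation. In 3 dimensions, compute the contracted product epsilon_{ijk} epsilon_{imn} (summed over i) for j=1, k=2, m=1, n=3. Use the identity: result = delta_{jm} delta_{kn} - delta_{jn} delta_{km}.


Using the identity: epsilon_{ijk} epsilon_{imn} = delta_{jm} delta_{kn} - delta_{jn} delta_{km}.
delta_{11} = 1
delta_{23} = 0
delta_{13} = 0
delta_{21} = 0
Result = 1 * 0 - 0 * 0 = 0 - 0 = 0

0


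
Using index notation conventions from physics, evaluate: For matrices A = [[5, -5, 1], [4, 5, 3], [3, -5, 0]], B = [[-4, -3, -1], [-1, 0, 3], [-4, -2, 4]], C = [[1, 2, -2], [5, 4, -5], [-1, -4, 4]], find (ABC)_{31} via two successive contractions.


(ABC)_{31} = sum_m (AB)_{3m} C_{m1}. First compute row 3 of AB.
(AB)_{31} = 3*-4 + -5*-1 + 0*-4 = -7
(AB)_{32} = 3*-3 + -5*0 + 0*-2 = -9
(AB)_{33} = 3*-1 + -5*3 + 0*4 = -18
Now contract with column 1 of C:
(AB)_{31} * C_{11} = -7 * 1 = -7
(AB)_{32} * C_{21} = -9 * 5 = -45
(AB)_{33} * C_{31} = -18 * -1 = 18
(ABC)_{31} = -7 + -45 + 18 = -34

-34


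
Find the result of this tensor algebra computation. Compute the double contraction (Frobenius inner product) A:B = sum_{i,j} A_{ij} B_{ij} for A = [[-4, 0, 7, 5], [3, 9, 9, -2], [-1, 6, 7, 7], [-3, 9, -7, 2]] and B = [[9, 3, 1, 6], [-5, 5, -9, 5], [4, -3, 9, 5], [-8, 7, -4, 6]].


A:B = sum over all i,j of A_{ij} * B_{ij}.
Row 1: -4*9=-36, 0*3=0, 7*1=7, 5*6=30 => row sum = 1
Row 2: 3*-5=-15, 9*5=45, 9*-9=-81, -2*5=-10 => row sum = -61
Row 3: -1*4=-4, 6*-3=-18, 7*9=63, 7*5=35 => row sum = 76
Row 4: -3*-8=24, 9*7=63, -7*-4=28, 2*6=12 => row sum = 127
Total = 1 + -61 + 76 + 127 = 143

143


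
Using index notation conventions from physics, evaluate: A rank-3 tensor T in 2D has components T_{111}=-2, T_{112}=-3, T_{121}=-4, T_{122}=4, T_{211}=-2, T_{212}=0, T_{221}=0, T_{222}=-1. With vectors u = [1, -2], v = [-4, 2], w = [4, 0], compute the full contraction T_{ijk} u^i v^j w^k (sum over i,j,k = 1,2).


S = sum over i,j,k of T_{ijk} u_i v_j w_k. Expanding all 8 terms:
T_{111}*u_1*v_1*w_1 = -2*1*-4*4 = 32  (running total: 32)
T_{112}*u_1*v_1*w_2 = -3*1*-4*0 = 0  (running total: 32)
T_{121}*u_1*v_2*w_1 = -4*1*2*4 = -32  (running total: 0)
T_{122}*u_1*v_2*w_2 = 4*1*2*0 = 0  (running total: 0)
T_{211}*u_2*v_1*w_1 = -2*-2*-4*4 = -64  (running total: -64)
T_{212}*u_2*v_1*w_2 = 0*-2*-4*0 = 0  (running total: -64)
T_{221}*u_2*v_2*w_1 = 0*-2*2*4 = 0  (running total: -64)
T_{222}*u_2*v_2*w_2 = -1*-2*2*0 = 0  (running total: -64)
S = -64

-64


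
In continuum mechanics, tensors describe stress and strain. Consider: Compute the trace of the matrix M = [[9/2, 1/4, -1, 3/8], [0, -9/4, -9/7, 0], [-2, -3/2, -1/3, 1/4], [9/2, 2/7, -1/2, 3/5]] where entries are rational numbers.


The trace is the sum of diagonal entries.
Diagonal: M[1,1] = 9/2, M[2,2] = -9/4, M[3,3] = -1/3, M[4,4] = 3/5
Tr(M) = 9/2 + -9/4 + -1/3 + 3/5
Computing step by step:
After adding M[1,1]: 9/2
After adding M[2,2]: 9/4
After adding M[3,3]: 23/12
After adding M[4,4]: 151/60
Tr(M) = 151/60

151/60


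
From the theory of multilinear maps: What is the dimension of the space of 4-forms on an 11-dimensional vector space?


The dimension of the space of p-forms on an n-dimensional space is C(n, p).
n = 11, p = 4
C(11, 4) = 11! / (4! * 7!) = 330

330


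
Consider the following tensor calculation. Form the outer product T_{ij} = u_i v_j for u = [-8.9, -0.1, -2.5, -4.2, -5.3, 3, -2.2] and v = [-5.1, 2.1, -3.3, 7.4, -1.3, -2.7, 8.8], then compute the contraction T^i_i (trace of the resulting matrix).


The outer product gives T_{ij} = u_i v_j.
The trace (contraction) is Tr(T) = sum_i T_{ii} = sum_i u_i v_i.
Diagonal entries:
T_{11} = u_1 * v_1 = -8.9 * -5.1 = 45.39
T_{22} = u_2 * v_2 = -0.1 * 2.1 = -0.21
T_{33} = u_3 * v_3 = -2.5 * -3.3 = 8.25
T_{44} = u_4 * v_4 = -4.2 * 7.4 = -31.08
T_{55} = u_5 * v_5 = -5.3 * -1.3 = 6.89
T_{66} = u_6 * v_6 = 3 * -2.7 = -8.1
T_{77} = u_7 * v_7 = -2.2 * 8.8 = -19.36
Tr(T) = 45.39 + -0.21 + 8.25 + -31.08 + 6.89 + -8.1 + -19.36 = 1.78

1.78


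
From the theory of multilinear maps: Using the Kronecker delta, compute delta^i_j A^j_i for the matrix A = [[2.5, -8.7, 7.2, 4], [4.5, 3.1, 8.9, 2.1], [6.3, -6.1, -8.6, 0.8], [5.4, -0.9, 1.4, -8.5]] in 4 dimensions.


The contraction (trace) of a rank-2 tensor is the sum of its diagonal elements.
Diagonal entries: A[1,1] = 2.5, A[2,2] = 3.1, A[3,3] = -8.6, A[4,4] = -8.5
Tr(A) = 2.5 + 3.1 + -8.6 + -8.5 = -11.5

-11.5


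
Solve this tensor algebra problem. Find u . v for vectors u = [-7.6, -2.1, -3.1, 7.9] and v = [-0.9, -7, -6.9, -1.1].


The inner product u . v = sum of u_i * v_i.
Term-by-term: -7.6 * -0.9, -2.1 * -7, -3.1 * -6.9, 7.9 * -1.1
Products: 6.84, 14.7, 21.39, -8.69
Sum = 6.84 + 14.7 + 21.39 + -8.69 = 34.24

34.24


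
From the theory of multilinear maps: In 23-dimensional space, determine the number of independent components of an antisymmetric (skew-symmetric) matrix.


An antisymmetric rank-2 tensor satisfies A_{ij} = -A_{ji}, so diagonal entries are zero.
The independent components are the upper-triangular entries: C(n, 2) = n(n-1)/2.
n = 23
C(23, 2) = 23 * 22 / 2 = 506 / 2 = 253

253


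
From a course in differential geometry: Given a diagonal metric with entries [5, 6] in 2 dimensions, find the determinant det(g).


For a diagonal metric, the determinant is the product of diagonal entries.
Diagonal entries: 5, 6
det(g) = 5 * 6 = 30

30


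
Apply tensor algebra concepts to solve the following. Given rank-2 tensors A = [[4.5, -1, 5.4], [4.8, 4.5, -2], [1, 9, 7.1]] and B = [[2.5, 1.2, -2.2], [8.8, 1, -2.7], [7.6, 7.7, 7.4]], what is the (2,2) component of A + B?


Tensor addition is component-wise: (A + B)_{ij} = A_{ij} + B_{ij}.
A_{22} = 4.5
B_{22} = 1
(A + B)_{22} = 4.5 + 1 = 5.5

5.5


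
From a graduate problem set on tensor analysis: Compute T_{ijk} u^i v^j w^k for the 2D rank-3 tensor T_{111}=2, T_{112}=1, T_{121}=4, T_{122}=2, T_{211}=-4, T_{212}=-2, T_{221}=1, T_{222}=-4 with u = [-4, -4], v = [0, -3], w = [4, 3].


S = sum over i,j,k of T_{ijk} u_i v_j w_k. Expanding all 8 terms:
T_{111}*u_1*v_1*w_1 = 2*-4*0*4 = 0  (running total: 0)
T_{112}*u_1*v_1*w_2 = 1*-4*0*3 = 0  (running total: 0)
T_{121}*u_1*v_2*w_1 = 4*-4*-3*4 = 192  (running total: 192)
T_{122}*u_1*v_2*w_2 = 2*-4*-3*3 = 72  (running total: 264)
T_{211}*u_2*v_1*w_1 = -4*-4*0*4 = 0  (running total: 264)
T_{212}*u_2*v_1*w_2 = -2*-4*0*3 = 0  (running total: 264)
T_{221}*u_2*v_2*w_1 = 1*-4*-3*4 = 48  (running total: 312)
T_{222}*u_2*v_2*w_2 = -4*-4*-3*3 = -144  (running total: 168)
S = 168

168


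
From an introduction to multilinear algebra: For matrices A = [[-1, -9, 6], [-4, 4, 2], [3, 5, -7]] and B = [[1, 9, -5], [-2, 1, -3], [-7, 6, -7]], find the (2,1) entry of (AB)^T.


(AB)^T_{ij} = (AB)_{ji} = sum_k A_{jk} B_{ki}.
For i=2, j=1 we need (AB)_{12}:
A_{11} * B_{12} = -1 * 9 = -9
A_{12} * B_{22} = -9 * 1 = -9
A_{13} * B_{32} = 6 * 6 = 36
Sum = -9 + -9 + 36 = 18

18


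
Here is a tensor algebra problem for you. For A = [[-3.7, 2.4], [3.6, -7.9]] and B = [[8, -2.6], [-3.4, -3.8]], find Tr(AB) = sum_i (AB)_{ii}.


Tr(AB) = sum_i (AB)_{ii} where (AB)_{ii} = sum_k A_{ik} B_{ki}.
(AB)_{11} = -3.7*8 + 2.4*-3.4 = -37.76
(AB)_{22} = 3.6*-2.6 + -7.9*-3.8 = 20.66
Tr(AB) = -37.76 + 20.66 = -17.1

-17.1


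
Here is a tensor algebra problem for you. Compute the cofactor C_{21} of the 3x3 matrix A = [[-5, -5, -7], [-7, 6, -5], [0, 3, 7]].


To find cofactor C_{21}, delete row 2 and column 1.
The resulting 2x2 submatrix is: [[-5, -7], [3, 7]]
Minor M_{21} = -5*7 - -7*3
  = -35 - -21 = -14
Sign = (-1)^(2+1) = (-1)^3 = -1
Cofactor C_{21} = -1 * -14 = 14

14


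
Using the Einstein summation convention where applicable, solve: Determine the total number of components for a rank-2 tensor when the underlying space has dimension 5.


The number of components of a rank-r tensor in d dimensions is d^r.
Here d = 5 and r = 2.
5^2 = 25

25


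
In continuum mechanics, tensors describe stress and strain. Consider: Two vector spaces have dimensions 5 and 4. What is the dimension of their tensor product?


The dimension of a tensor product is the product of dimensions.
dim(V) = 5, dim(W) = 4
dim(V (x) W) = 5 * 4 = 20

20


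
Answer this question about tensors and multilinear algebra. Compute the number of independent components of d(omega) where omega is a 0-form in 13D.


The exterior derivative of a p-form is a (p+1)-form.
Its number of independent components is C(n, p+1).
n = 13, p+1 = 1
C(13, 1) = 13

13


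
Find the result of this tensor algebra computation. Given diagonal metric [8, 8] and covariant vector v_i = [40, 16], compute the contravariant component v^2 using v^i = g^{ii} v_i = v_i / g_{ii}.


To raise an index with a diagonal metric: v^i = v_i / g_{ii}.
For index 2: v_2 = 16, g_{22} = 8
v^2 = 16 / 8 = 2

2


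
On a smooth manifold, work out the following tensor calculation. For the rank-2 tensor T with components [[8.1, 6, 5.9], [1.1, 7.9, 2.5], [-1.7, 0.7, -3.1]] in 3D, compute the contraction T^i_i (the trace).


The contraction (trace) of a rank-2 tensor is the sum of its diagonal elements.
Diagonal entries: A[1,1] = 8.1, A[2,2] = 7.9, A[3,3] = -3.1
Tr(A) = 8.1 + 7.9 + -3.1 = 12.9

12.9


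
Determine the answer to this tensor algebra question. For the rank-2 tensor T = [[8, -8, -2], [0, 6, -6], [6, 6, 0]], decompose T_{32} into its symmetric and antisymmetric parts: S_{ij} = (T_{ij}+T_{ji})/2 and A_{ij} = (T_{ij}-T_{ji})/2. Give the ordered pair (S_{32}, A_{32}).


T_{32} = 6
T_{23} = -6
S_{32} = (6 + -6)/2 = 0/2 = 0
A_{32} = (6 - -6)/2 = 12/2 = 6
Check: S + A = 0 + 6 = 6 = T_{32}.

(0, 6)


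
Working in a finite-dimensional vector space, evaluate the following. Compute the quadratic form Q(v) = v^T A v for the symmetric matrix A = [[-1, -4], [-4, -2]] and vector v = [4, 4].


First compute Av:
(Av)_1 = -1*4 + -4*4 = -20
(Av)_2 = -4*4 + -2*4 = -24
Av = [-20, -24]
Then v^T (Av) = 4*-20 + 4*-24
= -80 + -96 = -176

-176


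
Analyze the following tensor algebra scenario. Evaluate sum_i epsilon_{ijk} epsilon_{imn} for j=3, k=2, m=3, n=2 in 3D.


Using the identity: epsilon_{ijk} epsilon_{imn} = delta_{jm} delta_{kn} - delta_{jn} delta_{km}.
delta_{33} = 1
delta_{22} = 1
delta_{32} = 0
delta_{23} = 0
Result = 1 * 1 - 0 * 0 = 1 - 0 = 1

1


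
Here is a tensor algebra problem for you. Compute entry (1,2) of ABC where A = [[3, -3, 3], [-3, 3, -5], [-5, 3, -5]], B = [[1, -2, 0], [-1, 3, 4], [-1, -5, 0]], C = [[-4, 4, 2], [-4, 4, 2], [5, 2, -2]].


(ABC)_{12} = sum_m (AB)_{1m} C_{m2}. First compute row 1 of AB.
(AB)_{11} = 3*1 + -3*-1 + 3*-1 = 3
(AB)_{12} = 3*-2 + -3*3 + 3*-5 = -30
(AB)_{13} = 3*0 + -3*4 + 3*0 = -12
Now contract with column 2 of C:
(AB)_{11} * C_{12} = 3 * 4 = 12
(AB)_{12} * C_{22} = -30 * 4 = -120
(AB)_{13} * C_{32} = -12 * 2 = -24
(ABC)_{12} = 12 + -120 + -24 = -132

-132


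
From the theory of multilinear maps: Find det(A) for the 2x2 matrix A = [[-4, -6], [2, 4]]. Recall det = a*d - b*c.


For a 2x2 matrix [[a, b], [c, d]], det = a*d - b*c.
a = -4, b = -6, c = 2, d = 4
a*d = -4 * 4 = -16
b*c = -6 * 2 = -12
det = -16 - -12 = -4

-4


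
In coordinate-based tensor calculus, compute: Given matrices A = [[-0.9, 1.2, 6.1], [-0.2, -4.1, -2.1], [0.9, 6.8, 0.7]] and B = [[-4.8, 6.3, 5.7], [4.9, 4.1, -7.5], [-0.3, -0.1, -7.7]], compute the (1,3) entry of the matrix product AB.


(AB)_{ij} = sum_k A_{ik} B_{kj}.
For i=1, j=3:
A_{11} * B_{13} = -0.9 * 5.7 = -5.13
A_{12} * B_{23} = 1.2 * -7.5 = -9
A_{13} * B_{33} = 6.1 * -7.7 = -46.97
Sum = -5.13 + -9 + -46.97 = -61.1

-61.1


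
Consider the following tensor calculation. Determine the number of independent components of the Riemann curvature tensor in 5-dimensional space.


The Riemann tensor in d dimensions has d^2(d^2 - 1)/12 independent components.
d = 5, so d^2 = 25
d^2 - 1 = 24
d^2(d^2 - 1) = 25 * 24 = 600
Divide by 12: 600 / 12 = 50

50


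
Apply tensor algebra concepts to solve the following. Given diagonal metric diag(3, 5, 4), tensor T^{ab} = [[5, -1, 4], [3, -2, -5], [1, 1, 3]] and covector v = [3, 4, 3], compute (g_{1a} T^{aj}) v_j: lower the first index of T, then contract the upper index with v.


Step 1: lower the first index. For a diagonal metric, g_{ia} T^{aj} = g_{ii} T^{ij} (no sum on i).
g_{11} = 3
S_1{}^1 = 3 * T^{11} = 3 * 5 = 15
S_1{}^2 = 3 * T^{12} = 3 * -1 = -3
S_1{}^3 = 3 * T^{13} = 3 * 4 = 12
Step 2: contract S_1{}^j with v_j.
S_1{}^1 * v_1 = 15 * 3 = 45
S_1{}^2 * v_2 = -3 * 4 = -12
S_1{}^3 * v_3 = 12 * 3 = 36
Result = 45 + -12 + 36 = 69

69


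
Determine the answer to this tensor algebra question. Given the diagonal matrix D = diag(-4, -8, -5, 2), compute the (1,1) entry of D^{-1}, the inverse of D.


For a diagonal matrix, the inverse has entries (D^{-1})_{ii} = 1/d_{ii}.
The diagonal entries are: d_{11} = -4, d_{22} = -8, d_{33} = -5, d_{44} = 2
We need (D^{-1})_{11} = 1/d_{11} = 1/-4 = -1/4

-1/4


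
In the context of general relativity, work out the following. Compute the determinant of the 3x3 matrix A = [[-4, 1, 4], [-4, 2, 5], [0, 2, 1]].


Expanding along the first row, det(A) = a11*M_11 - a12*M_12 + a13*M_13, where M_1j is the (1,j) minor.
Minor M_11 = 2*1 - 5*2 = -8
Minor M_12 = -4*1 - 5*0 = -4
Minor M_13 = -4*2 - 2*0 = -8
det = -4*(-8) - 1*(-4) + 4*(-8)
    = 32 - -4 + -32
    = 4

4


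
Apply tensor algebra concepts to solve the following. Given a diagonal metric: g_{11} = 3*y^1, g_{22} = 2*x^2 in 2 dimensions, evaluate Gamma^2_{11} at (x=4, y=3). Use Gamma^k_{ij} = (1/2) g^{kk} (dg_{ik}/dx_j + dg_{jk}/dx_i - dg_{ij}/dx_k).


For a diagonal metric, Gamma^k_{ij} = (1/2) g^{kk} (dg_{ik}/dx_j + dg_{jk}/dx_i - dg_{ij}/dx_k).
The metric is diagonal, so g_{ab} = 0 for a != b.
At the given point: g_{11} = 9, g_{22} = 32
g^{22} = 1/32
dg_{12}/dx_1 = 0 (off-diagonal)
dg_{12}/dx_1 = 0 (off-diagonal)
dg_{11}/dx_2 = dg_{11}/dx_2 = 3
Numerator = 0 + 0 - 3 = -3
Gamma^2_{11} = -3 / (2 * 32) = -3/64

-3/64


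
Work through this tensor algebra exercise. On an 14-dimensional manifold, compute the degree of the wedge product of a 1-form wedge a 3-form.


The degree of a wedge product is the sum of the degrees of the individual forms.
Degrees: 1, 3
Total degree = 1 + 3 = 4

4


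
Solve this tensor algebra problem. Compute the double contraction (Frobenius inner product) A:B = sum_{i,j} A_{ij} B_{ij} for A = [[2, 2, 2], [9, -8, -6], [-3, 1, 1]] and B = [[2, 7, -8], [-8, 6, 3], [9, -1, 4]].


A:B = sum over all i,j of A_{ij} * B_{ij}.
Row 1: 2*2=4, 2*7=14, 2*-8=-16 => row sum = 2
Row 2: 9*-8=-72, -8*6=-48, -6*3=-18 => row sum = -138
Row 3: -3*9=-27, 1*-1=-1, 1*4=4 => row sum = -24
Total = 2 + -138 + -24 = -160

-160


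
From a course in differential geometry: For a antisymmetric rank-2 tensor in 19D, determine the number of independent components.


A antisymmetric rank-2 tensor in d dimensions has d(d-1)/2 independent components.
d = 19
d(d-1)/2 = 19 * 18 / 2 = 342 / 2 = 171

171


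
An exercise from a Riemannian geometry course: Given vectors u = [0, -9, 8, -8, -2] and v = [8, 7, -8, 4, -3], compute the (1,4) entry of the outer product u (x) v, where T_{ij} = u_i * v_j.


The outer product entry T_{ij} = u_i * v_j.
We need i=1, j=4.
u_1 = 0, v_4 = 4
T_{1,4} = 0 * 4 = 0

0


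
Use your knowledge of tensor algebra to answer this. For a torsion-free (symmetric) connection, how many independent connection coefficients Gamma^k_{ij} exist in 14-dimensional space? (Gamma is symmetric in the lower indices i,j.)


Christoffel symbols Gamma^k_{ij} are symmetric in i,j, so there are d * d(d+1)/2 independent symbols.
d = 14
d(d+1)/2 = 14 * 15 / 2 = 105
Total = 14 * 105 = 1470

1470


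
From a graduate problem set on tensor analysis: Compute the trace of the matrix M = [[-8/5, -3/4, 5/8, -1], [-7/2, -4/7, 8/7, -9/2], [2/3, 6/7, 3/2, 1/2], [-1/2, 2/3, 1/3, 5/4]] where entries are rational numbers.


The trace is the sum of diagonal entries.
Diagonal: M[1,1] = -8/5, M[2,2] = -4/7, M[3,3] = 3/2, M[4,4] = 5/4
Tr(M) = -8/5 + -4/7 + 3/2 + 5/4
Computing step by step:
After adding M[1,1]: -8/5
After adding M[2,2]: -76/35
After adding M[3,3]: -47/70
After adding M[4,4]: 81/140
Tr(M) = 81/140

81/140


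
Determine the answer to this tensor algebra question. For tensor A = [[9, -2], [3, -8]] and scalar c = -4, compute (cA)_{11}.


Scalar multiplication: (cA)_{ij} = c * A_{ij}.
c = -4
A_{11} = 9
(cA)_{11} = -4 * 9 = -36

-36


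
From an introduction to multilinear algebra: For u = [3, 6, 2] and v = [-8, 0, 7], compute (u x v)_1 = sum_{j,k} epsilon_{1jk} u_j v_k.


(u x v)_1 = sum_{j,k} epsilon_{1jk} u_j v_k. Only permutations of (1,2,3) contribute; the two non-zero terms are:
eps_{123} u_2 v_3 = 1 * 6 * 7 = 42
eps_{132} u_3 v_2 = -1 * 2 * 0 = 0
(u x v)_1 = 42

42


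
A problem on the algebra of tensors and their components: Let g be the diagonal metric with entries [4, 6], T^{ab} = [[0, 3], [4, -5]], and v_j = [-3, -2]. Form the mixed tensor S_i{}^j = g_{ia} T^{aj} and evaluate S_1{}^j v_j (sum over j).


Step 1: lower the first index. For a diagonal metric, g_{ia} T^{aj} = g_{ii} T^{ij} (no sum on i).
g_{11} = 4
S_1{}^1 = 4 * T^{11} = 4 * 0 = 0
S_1{}^2 = 4 * T^{12} = 4 * 3 = 12
Step 2: contract S_1{}^j with v_j.
S_1{}^1 * v_1 = 0 * -3 = 0
S_1{}^2 * v_2 = 12 * -2 = -24
Result = 0 + -24 = -24

-24


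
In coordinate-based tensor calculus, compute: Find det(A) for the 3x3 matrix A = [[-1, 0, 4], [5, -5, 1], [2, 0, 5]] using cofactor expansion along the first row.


Expanding along the first row, det(A) = a11*M_11 - a12*M_12 + a13*M_13, where M_1j is the (1,j) minor.
Minor M_11 = -5*5 - 1*0 = -25
Minor M_12 = 5*5 - 1*2 = 23
Minor M_13 = 5*0 - -5*2 = 10
det = -1*(-25) - 0*(23) + 4*(10)
    = 25 - 0 + 40
    = 65

65


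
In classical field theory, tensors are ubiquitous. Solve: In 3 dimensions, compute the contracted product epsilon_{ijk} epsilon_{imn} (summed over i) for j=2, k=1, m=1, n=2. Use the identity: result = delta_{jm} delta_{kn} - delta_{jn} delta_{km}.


Using the identity: epsilon_{ijk} epsilon_{imn} = delta_{jm} delta_{kn} - delta_{jn} delta_{km}.
delta_{21} = 0
delta_{12} = 0
delta_{22} = 1
delta_{11} = 1
Result = 0 * 0 - 1 * 1 = 0 - 1 = -1

-1


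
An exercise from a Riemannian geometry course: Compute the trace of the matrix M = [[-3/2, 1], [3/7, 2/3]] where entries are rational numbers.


The trace is the sum of diagonal entries.
Diagonal: M[1,1] = -3/2, M[2,2] = 2/3
Tr(M) = -3/2 + 2/3
Computing step by step:
After adding M[1,1]: -3/2
After adding M[2,2]: -5/6
Tr(M) = -5/6

-5/6


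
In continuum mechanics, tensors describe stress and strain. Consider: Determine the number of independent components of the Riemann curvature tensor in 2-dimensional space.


The Riemann tensor in d dimensions has d^2(d^2 - 1)/12 independent components.
d = 2, so d^2 = 4
d^2 - 1 = 3
d^2(d^2 - 1) = 4 * 3 = 12
Divide by 12: 12 / 12 = 1

1


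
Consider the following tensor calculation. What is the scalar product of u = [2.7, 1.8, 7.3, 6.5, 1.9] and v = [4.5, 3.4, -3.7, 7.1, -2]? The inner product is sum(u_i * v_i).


The inner product u . v = sum of u_i * v_i.
Term-by-term: 2.7 * 4.5, 1.8 * 3.4, 7.3 * -3.7, 6.5 * 7.1, 1.9 * -2
Products: 12.15, 6.12, -27.01, 46.15, -3.8
Sum = 12.15 + 6.12 + -27.01 + 46.15 + -3.8 = 33.61

33.61


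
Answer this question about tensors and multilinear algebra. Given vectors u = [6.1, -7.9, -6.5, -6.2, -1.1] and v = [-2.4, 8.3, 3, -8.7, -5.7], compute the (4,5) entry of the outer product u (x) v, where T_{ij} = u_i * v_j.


The outer product entry T_{ij} = u_i * v_j.
We need i=4, j=5.
u_4 = -6.2, v_5 = -5.7
T_{4,5} = -6.2 * -5.7 = 35.34

35.34


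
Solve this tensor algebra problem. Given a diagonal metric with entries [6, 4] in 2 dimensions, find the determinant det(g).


For a diagonal metric, the determinant is the product of diagonal entries.
Diagonal entries: 6, 4
det(g) = 6 * 4 = 24

24


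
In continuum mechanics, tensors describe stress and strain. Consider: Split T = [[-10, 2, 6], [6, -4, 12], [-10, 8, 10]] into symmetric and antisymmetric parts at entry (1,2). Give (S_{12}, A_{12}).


T_{12} = 2
T_{21} = 6
S_{12} = (2 + 6)/2 = 8/2 = 4
A_{12} = (2 - 6)/2 = -4/2 = -2
Check: S + A = 4 + -2 = 2 = T_{12}.

(4, -2)


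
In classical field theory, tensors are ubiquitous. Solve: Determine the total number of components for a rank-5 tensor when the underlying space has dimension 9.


The number of components of a rank-r tensor in d dimensions is d^r.
Here d = 9 and r = 5.
9^5 = 59049

59049


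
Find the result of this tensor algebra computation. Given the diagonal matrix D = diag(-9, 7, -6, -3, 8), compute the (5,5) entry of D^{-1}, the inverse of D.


For a diagonal matrix, the inverse has entries (D^{-1})_{ii} = 1/d_{ii}.
The diagonal entries are: d_{11} = -9, d_{22} = 7, d_{33} = -6, d_{44} = -3, d_{55} = 8
We need (D^{-1})_{55} = 1/d_{55} = 1/8 = 1/8

1/8


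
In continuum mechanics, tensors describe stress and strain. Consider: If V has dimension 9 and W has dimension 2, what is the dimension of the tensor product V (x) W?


The dimension of a tensor product is the product of dimensions.
dim(V) = 9, dim(W) = 2
dim(V (x) W) = 9 * 2 = 18

18


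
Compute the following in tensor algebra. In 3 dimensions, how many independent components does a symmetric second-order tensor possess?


A symmetric rank-2 tensor in d dimensions has d(d+1)/2 independent components.
d = 3
d(d+1)/2 = 3 * 4 / 2 = 12 / 2 = 6

6


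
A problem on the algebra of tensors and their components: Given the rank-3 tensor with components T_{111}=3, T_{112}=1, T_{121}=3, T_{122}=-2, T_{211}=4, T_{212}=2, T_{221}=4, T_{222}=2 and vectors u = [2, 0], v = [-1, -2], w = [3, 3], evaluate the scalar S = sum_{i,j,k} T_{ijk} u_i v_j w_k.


S = sum over i,j,k of T_{ijk} u_i v_j w_k. Expanding all 8 terms:
T_{111}*u_1*v_1*w_1 = 3*2*-1*3 = -18  (running total: -18)
T_{112}*u_1*v_1*w_2 = 1*2*-1*3 = -6  (running total: -24)
T_{121}*u_1*v_2*w_1 = 3*2*-2*3 = -36  (running total: -60)
T_{122}*u_1*v_2*w_2 = -2*2*-2*3 = 24  (running total: -36)
T_{211}*u_2*v_1*w_1 = 4*0*-1*3 = 0  (running total: -36)
T_{212}*u_2*v_1*w_2 = 2*0*-1*3 = 0  (running total: -36)
T_{221}*u_2*v_2*w_1 = 4*0*-2*3 = 0  (running total: -36)
T_{222}*u_2*v_2*w_2 = 2*0*-2*3 = 0  (running total: -36)
S = -36

-36


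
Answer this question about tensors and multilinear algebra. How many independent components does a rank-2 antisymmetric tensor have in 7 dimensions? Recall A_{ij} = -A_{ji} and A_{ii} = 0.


An antisymmetric rank-2 tensor satisfies A_{ij} = -A_{ji}, so diagonal entries are zero.
The independent components are the upper-triangular entries: C(n, 2) = n(n-1)/2.
n = 7
C(7, 2) = 7 * 6 / 2 = 42 / 2 = 21

21


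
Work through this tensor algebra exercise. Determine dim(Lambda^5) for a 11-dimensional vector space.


The dimension of the space of p-forms on an n-dimensional space is C(n, p).
n = 11, p = 5
C(11, 5) = 11! / (5! * 6!) = 462

462
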